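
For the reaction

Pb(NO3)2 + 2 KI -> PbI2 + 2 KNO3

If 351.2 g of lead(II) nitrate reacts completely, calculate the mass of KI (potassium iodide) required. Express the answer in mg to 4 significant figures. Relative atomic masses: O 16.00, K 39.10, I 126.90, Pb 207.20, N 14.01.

352000 mg

M(Pb(NO3)2) = 207.20 + 2(14.01) + 6(16.00) = 331.22 g/mol.
M(KI) = 39.10 + 126.90 = 166.00 g/mol.
n(Pb(NO3)2) = 351.20 g / 331.22 g/mol = 1.0603 mol.
From the equation the Pb(NO3)2:KI mole ratio is 1:2, so n(KI) = 1.0603 × 2/1 = 2.1206 mol.
Mass of KI = 2.1206 mol × 166.00 g/mol = 352.03 g.
Converting to mg: 352.03 g = 352000 mg.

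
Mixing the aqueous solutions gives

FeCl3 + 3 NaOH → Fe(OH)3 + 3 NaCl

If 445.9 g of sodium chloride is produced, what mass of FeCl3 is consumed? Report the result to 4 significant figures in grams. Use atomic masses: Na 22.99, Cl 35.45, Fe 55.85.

412.5 g

M(NaCl) = 22.99 + 35.45 = 58.44 g/mol.
M(FeCl3) = 55.85 + 3(35.45) = 162.20 g/mol.
n(NaCl) = 445.90 g / 58.44 g/mol = 7.6300 mol.
From the equation the NaCl:FeCl3 mole ratio is 3:1, so n(FeCl3) = 7.6300 × 1/3 = 2.5433 mol.
Mass of FeCl3 = 2.5433 mol × 162.20 g/mol = 412.53 g.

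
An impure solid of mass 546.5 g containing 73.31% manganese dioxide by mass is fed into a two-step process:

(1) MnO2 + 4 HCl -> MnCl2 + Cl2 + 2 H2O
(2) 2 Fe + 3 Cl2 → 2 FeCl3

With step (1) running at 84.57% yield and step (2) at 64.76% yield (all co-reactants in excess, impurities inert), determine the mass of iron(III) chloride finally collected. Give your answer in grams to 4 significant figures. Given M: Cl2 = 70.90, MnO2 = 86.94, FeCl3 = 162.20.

Pure MnO2 = 546.5 × 0.7331 = 400.64 g.
n(MnO2) = 400.64 / 86.94 = 4.6082 mol.
Step 1 (MnO2:Cl2 = 1:1): theoretical n(Cl2) = 4.6082 mol; at 84.57% yield, n(Cl2) = 3.8972 mol.
Step 2 (Cl2:FeCl3 = 3:2): theoretical n(FeCl3) = 2.5981 mol, so theoretical mass = 2.5981 × 162.20 = 421.41 g.
At 64.76% yield, actual mass of FeCl3 = 421.41 × 0.6476 = 272.91 g.

272.9 g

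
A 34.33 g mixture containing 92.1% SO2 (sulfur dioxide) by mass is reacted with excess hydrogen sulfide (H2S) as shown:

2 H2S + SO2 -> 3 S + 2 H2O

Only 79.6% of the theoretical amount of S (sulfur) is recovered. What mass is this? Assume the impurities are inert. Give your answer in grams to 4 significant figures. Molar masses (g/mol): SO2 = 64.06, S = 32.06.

37.79 g

Pure SO2 available = 34.33 g × 0.921 = 31.618 g.
n(SO2) = 31.618 g / 64.06 g/mol = 0.49357 mol.
From the equation the SO2:S mole ratio is 1:3, so n(S) = 0.49357 × 3/1 = 1.4807 mol.
Mass of S = 1.4807 mol × 32.06 g/mol = 47.471 g.
Actual mass collected = 47.471 g × 0.796 = 37.787 g.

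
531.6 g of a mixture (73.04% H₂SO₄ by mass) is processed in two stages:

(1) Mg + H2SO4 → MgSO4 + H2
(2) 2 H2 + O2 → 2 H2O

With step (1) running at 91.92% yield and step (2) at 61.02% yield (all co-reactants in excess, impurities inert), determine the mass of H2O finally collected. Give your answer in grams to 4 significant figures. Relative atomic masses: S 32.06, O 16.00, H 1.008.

Pure H2SO4 = 531.6 × 0.7304 = 388.28 g.
M(H2SO4) = 2(1.008) + 32.06 + 4(16.00) = 98.076 g/mol.
M(H2O) = 2(1.008) + 16.00 = 18.016 g/mol.
n(H2SO4) = 388.28 / 98.076 = 3.9590 mol.
Step 1 (H2SO4:H2 = 1:1): theoretical n(H2) = 3.9590 mol; at 91.92% yield, n(H2) = 3.6391 mol.
Step 2 (H2:H2O = 2:2): theoretical n(H2O) = 3.6391 mol, so theoretical mass = 3.6391 × 18.016 = 65.562 g.
At 61.02% yield, actual mass of H2O = 65.562 × 0.6102 = 40.006 g.

40.01 g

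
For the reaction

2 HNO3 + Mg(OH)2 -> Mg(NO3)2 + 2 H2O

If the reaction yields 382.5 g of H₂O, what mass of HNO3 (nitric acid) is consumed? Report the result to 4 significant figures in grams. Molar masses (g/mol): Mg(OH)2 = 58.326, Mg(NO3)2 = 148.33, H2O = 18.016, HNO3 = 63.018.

1338 g

n(H2O) = 382.50 g / 18.016 g/mol = 21.231 mol.
From the equation the H2O:HNO3 mole ratio is 2:2, so n(HNO3) = 21.231 × 2/2 = 21.231 mol.
Mass of HNO3 = 21.231 mol × 63.018 g/mol = 1337.9 g.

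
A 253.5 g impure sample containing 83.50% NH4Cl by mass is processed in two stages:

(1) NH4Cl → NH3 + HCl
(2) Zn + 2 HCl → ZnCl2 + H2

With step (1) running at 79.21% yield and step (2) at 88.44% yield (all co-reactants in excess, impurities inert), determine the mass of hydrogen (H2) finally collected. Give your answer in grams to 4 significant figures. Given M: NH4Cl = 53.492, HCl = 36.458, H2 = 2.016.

2.794 g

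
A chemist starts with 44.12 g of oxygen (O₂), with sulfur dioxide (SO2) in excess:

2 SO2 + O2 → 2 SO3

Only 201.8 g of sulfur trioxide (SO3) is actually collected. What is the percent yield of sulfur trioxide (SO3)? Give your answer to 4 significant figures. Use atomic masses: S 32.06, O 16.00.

M(O2) = 2(16.00) = 32.00 g/mol.
M(SO3) = 32.06 + 3(16.00) = 80.06 g/mol.
n(O2) = 44.120 g / 32.00 g/mol = 1.3787 mol.
From the equation the O2:SO3 mole ratio is 1:2, so n(SO3) = 1.3787 × 2/1 = 2.7575 mol.
Mass of SO3 = 2.7575 mol × 80.06 g/mol = 220.77 g.
This is the theoretical yield. Percent yield = 201.8 g / 220.77 g × 100% = 91.409%.

91.41 %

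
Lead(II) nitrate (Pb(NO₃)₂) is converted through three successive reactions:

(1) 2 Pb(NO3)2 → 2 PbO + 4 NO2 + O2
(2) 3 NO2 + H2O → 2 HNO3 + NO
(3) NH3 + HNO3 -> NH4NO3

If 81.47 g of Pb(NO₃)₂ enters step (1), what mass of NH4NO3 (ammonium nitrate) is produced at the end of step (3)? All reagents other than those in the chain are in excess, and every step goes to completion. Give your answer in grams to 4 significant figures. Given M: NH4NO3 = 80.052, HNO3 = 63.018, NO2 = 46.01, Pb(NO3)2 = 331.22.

26.25 g

n(Pb(NO3)2) = 81.47 / 331.22 = 0.24597 mol.
Reaction (1): Pb(NO3)2→NO2 ratio 2:4 ⇒ n(NO2) = 0.49194 mol.
Reaction (2): NO2→HNO3 ratio 3:2 ⇒ n(HNO3) = 0.32796 mol.
Reaction (3): HNO3→NH4NO3 ratio 1:1 ⇒ n(NH4NO3) = 0.32796 mol.
Mass of NH4NO3 = 0.32796 × 80.052 = 26.254 g.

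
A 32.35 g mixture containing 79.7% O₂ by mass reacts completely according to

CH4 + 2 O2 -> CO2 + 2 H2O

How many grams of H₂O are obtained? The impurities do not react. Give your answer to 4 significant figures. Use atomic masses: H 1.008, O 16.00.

14.52 g

Mass of pure O2 = 32.35 g × 0.797 = 25.783 g.
M(O2) = 2(16.00) = 32.00 g/mol.
M(H2O) = 2(1.008) + 16.00 = 18.016 g/mol.
n(O2) = 25.783 g / 32.00 g/mol = 0.80572 mol.
From the equation the O2:H2O mole ratio is 2:2, so n(H2O) = 0.80572 × 2/2 = 0.80572 mol.
Mass of H2O = 0.80572 mol × 18.016 g/mol = 14.516 g.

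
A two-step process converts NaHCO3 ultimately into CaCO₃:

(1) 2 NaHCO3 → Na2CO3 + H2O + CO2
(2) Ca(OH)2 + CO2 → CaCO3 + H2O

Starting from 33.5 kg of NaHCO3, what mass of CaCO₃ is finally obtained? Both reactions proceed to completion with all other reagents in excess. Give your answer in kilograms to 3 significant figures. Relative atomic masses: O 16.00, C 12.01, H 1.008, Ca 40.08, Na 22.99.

M(NaHCO3) = 22.99 + 1.008 + 12.01 + 3(16.00) = 84.008 g/mol.
M(CaCO3) = 40.08 + 12.01 + 3(16.00) = 100.09 g/mol.
33.5 kg = 33500 g.
n(NaHCO3) = 33500 / 84.008 = 398.8 mol.
Step 1 gives a 2:1 ratio of NaHCO3 to CO2, so n(CO2) = 199.4 mol.
In step 2 the CO2:CaCO3 ratio is 1:1, so n(CaCO3) = 199.4 mol.
Mass of CaCO3 = 199.4 × 100.09 = 19960 g = 20.0 kg.

20.0 kg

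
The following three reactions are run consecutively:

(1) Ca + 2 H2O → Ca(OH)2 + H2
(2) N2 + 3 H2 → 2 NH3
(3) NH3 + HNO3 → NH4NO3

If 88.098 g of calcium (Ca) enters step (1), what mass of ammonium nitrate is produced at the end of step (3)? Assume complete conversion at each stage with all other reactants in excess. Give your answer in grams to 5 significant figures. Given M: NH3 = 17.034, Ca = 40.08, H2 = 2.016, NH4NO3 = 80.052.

117.31 g

n(Ca) = 88.098 / 40.08 = 2.19805 mol.
Reaction (1): Ca→H2 ratio 1:1 ⇒ n(H2) = 2.19805 mol.
Reaction (2): H2→NH3 ratio 3:2 ⇒ n(NH3) = 1.46537 mol.
Reaction (3): NH3→NH4NO3 ratio 1:1 ⇒ n(NH4NO3) = 1.46537 mol.
Mass of NH4NO3 = 1.46537 × 80.052 = 117.306 g.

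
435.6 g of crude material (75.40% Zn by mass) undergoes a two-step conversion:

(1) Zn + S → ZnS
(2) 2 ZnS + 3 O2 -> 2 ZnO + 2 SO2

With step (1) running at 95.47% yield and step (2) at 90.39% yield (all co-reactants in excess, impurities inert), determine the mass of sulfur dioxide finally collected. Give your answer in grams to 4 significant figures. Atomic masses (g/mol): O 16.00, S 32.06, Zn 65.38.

Pure Zn = 435.6 × 0.7540 = 328.44 g.
M(Zn) = 65.38 g/mol.
M(SO2) = 32.06 + 2(16.00) = 64.06 g/mol.
n(Zn) = 328.44 / 65.38 = 5.0236 mol.
Step 1 (Zn:ZnS = 1:1): theoretical n(ZnS) = 5.0236 mol; at 95.47% yield, n(ZnS) = 4.7960 mol.
Step 2 (ZnS:SO2 = 2:2): theoretical n(SO2) = 4.7960 mol, so theoretical mass = 4.7960 × 64.06 = 307.23 g.
At 90.39% yield, actual mass of SO2 = 307.23 × 0.9039 = 277.71 g.

277.7 g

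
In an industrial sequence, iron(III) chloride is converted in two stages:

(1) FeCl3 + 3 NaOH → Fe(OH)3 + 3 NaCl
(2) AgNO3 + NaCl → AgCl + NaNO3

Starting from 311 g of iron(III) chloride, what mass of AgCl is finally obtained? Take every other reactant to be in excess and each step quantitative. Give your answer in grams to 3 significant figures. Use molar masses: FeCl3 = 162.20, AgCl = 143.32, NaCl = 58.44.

824 g

n(FeCl3) = 311.0 / 162.20 = 1.917 mol.
Step 1 gives a 1:3 ratio of FeCl3 to NaCl, so n(NaCl) = 5.752 mol.
In step 2 the NaCl:AgCl ratio is 1:1, so n(AgCl) = 5.752 mol.
Mass of AgCl = 5.752 × 143.32 = 824.4 g.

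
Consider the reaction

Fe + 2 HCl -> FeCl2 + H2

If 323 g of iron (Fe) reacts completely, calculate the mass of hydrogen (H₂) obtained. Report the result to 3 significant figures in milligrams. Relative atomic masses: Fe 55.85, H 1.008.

M(Fe) = 55.85 g/mol.
M(H2) = 2(1.008) = 2.016 g/mol.
n(Fe) = 323.0 g / 55.85 g/mol = 5.783 mol.
From the equation the Fe:H2 mole ratio is 1:1, so n(H2) = 5.783 × 1/1 = 5.783 mol.
Mass of H2 = 5.783 mol × 2.016 g/mol = 11.66 g.
Converting to mg: 11.66 g = 11700 mg.

11700 mg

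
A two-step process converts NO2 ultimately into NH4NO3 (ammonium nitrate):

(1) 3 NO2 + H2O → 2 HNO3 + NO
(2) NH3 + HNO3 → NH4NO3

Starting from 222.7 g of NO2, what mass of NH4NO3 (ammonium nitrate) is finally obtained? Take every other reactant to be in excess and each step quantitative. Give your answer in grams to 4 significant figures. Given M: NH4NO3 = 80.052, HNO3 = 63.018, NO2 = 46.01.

258.3 g

n(NO2) = 222.70 / 46.01 = 4.8403 mol.
Step 1 gives a 3:2 ratio of NO2 to HNO3, so n(HNO3) = 3.2268 mol.
In step 2 the HNO3:NH4NO3 ratio is 1:1, so n(NH4NO3) = 3.2268 mol.
Mass of NH4NO3 = 3.2268 × 80.052 = 258.31 g.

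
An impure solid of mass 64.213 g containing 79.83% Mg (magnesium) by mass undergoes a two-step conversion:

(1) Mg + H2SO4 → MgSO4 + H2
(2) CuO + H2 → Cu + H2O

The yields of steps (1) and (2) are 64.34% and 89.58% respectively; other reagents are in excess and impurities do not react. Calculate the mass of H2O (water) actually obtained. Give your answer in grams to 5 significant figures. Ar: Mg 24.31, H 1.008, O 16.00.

21.895 g

Pure Mg = 64.213 × 0.7983 = 51.2612 g.
M(Mg) = 24.31 g/mol.
M(H2O) = 2(1.008) + 16.00 = 18.016 g/mol.
n(Mg) = 51.2612 / 24.31 = 2.10865 mol.
Step 1 (Mg:H2 = 1:1): theoretical n(H2) = 2.10865 mol; at 64.34% yield, n(H2) = 1.35670 mol.
Step 2 (H2:H2O = 1:1): theoretical n(H2O) = 1.35670 mol, so theoretical mass = 1.35670 × 18.016 = 24.4424 g.
At 89.58% yield, actual mass of H2O = 24.4424 × 0.8958 = 21.8955 g.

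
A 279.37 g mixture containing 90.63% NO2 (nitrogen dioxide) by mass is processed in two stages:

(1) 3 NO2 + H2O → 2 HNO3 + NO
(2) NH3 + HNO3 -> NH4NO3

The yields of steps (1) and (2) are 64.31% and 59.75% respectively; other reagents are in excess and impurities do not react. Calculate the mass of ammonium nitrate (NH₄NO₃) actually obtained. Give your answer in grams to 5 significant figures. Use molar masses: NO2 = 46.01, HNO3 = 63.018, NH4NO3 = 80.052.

Pure NO2 = 279.37 × 0.9063 = 253.193 g.
n(NO2) = 253.193 / 46.01 = 5.50300 mol.
Step 1 (NO2:HNO3 = 3:2): theoretical n(HNO3) = 3.66867 mol; at 64.31% yield, n(HNO3) = 2.35932 mol.
Step 2 (HNO3:NH4NO3 = 1:1): theoretical n(NH4NO3) = 2.35932 mol, so theoretical mass = 2.35932 × 80.052 = 188.868 g.
At 59.75% yield, actual mass of NH4NO3 = 188.868 × 0.5975 = 112.849 g.

112.85 g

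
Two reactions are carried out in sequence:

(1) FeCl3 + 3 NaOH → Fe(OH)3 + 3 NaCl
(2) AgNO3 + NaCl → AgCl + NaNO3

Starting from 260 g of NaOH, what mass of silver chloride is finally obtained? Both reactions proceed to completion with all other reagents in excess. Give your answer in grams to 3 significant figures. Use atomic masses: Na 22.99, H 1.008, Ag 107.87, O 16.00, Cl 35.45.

M(NaOH) = 22.99 + 16.00 + 1.008 = 39.998 g/mol.
M(AgCl) = 107.87 + 35.45 = 143.32 g/mol.
n(NaOH) = 260.0 / 39.998 = 6.500 mol.
Step 1 gives a 3:3 ratio of NaOH to NaCl, so n(NaCl) = 6.500 mol.
In step 2 the NaCl:AgCl ratio is 1:1, so n(AgCl) = 6.500 mol.
Mass of AgCl = 6.500 × 143.32 = 931.6 g.

932 g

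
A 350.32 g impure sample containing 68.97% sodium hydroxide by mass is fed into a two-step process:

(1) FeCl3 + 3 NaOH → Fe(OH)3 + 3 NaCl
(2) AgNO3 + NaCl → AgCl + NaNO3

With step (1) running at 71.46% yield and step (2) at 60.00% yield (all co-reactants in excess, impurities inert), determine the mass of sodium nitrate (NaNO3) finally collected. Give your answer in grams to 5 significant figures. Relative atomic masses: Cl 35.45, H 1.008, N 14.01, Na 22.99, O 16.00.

Pure NaOH = 350.32 × 0.6897 = 241.616 g.
M(NaOH) = 22.99 + 16.00 + 1.008 = 39.998 g/mol.
M(NaNO3) = 22.99 + 14.01 + 3(16.00) = 85.00 g/mol.
n(NaOH) = 241.616 / 39.998 = 6.04069 mol.
Step 1 (NaOH:NaCl = 3:3): theoretical n(NaCl) = 6.04069 mol; at 71.46% yield, n(NaCl) = 4.31668 mol.
Step 2 (NaCl:NaNO3 = 1:1): theoretical n(NaNO3) = 4.31668 mol, so theoretical mass = 4.31668 × 85.00 = 366.918 g.
At 60.00% yield, actual mass of NaNO3 = 366.918 × 0.6000 = 220.151 g.

220.15 g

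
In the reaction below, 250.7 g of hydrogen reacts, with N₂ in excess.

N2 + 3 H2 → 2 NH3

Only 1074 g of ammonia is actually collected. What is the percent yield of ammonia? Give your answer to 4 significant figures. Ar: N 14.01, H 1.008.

76.05 %

M(H2) = 2(1.008) = 2.016 g/mol.
M(NH3) = 14.01 + 3(1.008) = 17.034 g/mol.
n(H2) = 250.70 g / 2.016 g/mol = 124.36 mol.
From the equation the H2:NH3 mole ratio is 3:2, so n(NH3) = 124.36 × 2/3 = 82.903 mol.
Mass of NH3 = 82.903 mol × 17.034 g/mol = 1412.2 g.
This is the theoretical yield. Percent yield = 1074 g / 1412.2 g × 100% = 76.053%.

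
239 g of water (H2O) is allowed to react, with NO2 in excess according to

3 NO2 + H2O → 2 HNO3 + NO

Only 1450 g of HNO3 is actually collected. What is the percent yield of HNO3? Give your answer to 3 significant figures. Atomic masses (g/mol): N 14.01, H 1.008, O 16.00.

86.7 %

M(H2O) = 2(1.008) + 16.00 = 18.016 g/mol.
M(HNO3) = 1.008 + 14.01 + 3(16.00) = 63.018 g/mol.
n(H2O) = 239.0 g / 18.016 g/mol = 13.27 mol.
From the equation the H2O:HNO3 mole ratio is 1:2, so n(HNO3) = 13.27 × 2/1 = 26.53 mol.
Mass of HNO3 = 26.53 mol × 63.018 g/mol = 1672 g.
This is the theoretical yield. Percent yield = 1450 g / 1672 g × 100% = 86.72%.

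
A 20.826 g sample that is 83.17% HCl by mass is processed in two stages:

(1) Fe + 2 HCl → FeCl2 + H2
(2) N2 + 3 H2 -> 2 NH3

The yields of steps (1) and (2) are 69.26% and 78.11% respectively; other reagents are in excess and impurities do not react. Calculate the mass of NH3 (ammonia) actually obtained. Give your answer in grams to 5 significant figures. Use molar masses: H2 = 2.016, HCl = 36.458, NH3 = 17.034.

Pure HCl = 20.826 × 0.8317 = 17.3210 g.
n(HCl) = 17.3210 / 36.458 = 0.475094 mol.
Step 1 (HCl:H2 = 2:1): theoretical n(H2) = 0.237547 mol; at 69.26% yield, n(H2) = 0.164525 mol.
Step 2 (H2:NH3 = 3:2): theoretical n(NH3) = 0.109683 mol, so theoretical mass = 0.109683 × 17.034 = 1.86835 g.
At 78.11% yield, actual mass of NH3 = 1.86835 × 0.7811 = 1.45937 g.

1.4594 g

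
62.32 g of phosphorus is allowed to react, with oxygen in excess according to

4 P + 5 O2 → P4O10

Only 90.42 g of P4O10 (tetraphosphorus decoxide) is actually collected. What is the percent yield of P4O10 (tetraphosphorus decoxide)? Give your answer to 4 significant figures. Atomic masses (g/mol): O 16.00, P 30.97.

63.31 %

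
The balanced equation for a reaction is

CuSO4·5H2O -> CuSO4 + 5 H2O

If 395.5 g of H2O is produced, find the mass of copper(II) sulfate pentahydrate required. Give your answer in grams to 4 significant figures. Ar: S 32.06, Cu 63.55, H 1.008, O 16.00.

1096 g

M(H2O) = 2(1.008) + 16.00 = 18.016 g/mol.
M(CuSO4·5H2O) = 63.55 + 32.06 + 9(16.00) + 10(1.008) = 249.69 g/mol.
n(H2O) = 395.50 g / 18.016 g/mol = 21.953 mol.
From the equation the H2O:CuSO4·5H2O mole ratio is 5:1, so n(CuSO4·5H2O) = 21.953 × 1/5 = 4.3905 mol.
Mass of CuSO4·5H2O = 4.3905 mol × 249.69 g/mol = 1096.3 g.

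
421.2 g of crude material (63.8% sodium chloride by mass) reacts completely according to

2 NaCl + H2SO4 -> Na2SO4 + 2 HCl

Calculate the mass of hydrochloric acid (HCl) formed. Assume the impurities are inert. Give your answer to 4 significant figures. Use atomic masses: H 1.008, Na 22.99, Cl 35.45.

Mass of pure NaCl = 421.2 g × 0.638 = 268.73 g.
M(NaCl) = 22.99 + 35.45 = 58.44 g/mol.
M(HCl) = 1.008 + 35.45 = 36.458 g/mol.
n(NaCl) = 268.73 g / 58.44 g/mol = 4.5983 mol.
From the equation the NaCl:HCl mole ratio is 2:2, so n(HCl) = 4.5983 × 2/2 = 4.5983 mol.
Mass of HCl = 4.5983 mol × 36.458 g/mol = 167.65 g.

167.6 g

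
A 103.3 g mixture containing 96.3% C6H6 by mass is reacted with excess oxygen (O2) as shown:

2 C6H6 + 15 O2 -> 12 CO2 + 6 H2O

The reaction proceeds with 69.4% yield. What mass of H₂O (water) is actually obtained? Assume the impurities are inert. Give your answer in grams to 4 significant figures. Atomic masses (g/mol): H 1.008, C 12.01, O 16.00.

47.77 g

Pure C6H6 available = 103.3 g × 0.963 = 99.478 g.
M(C6H6) = 6(12.01) + 6(1.008) = 78.108 g/mol.
M(H2O) = 2(1.008) + 16.00 = 18.016 g/mol.
n(C6H6) = 99.478 g / 78.108 g/mol = 1.2736 mol.
From the equation the C6H6:H2O mole ratio is 2:6, so n(H2O) = 1.2736 × 6/2 = 3.8208 mol.
Mass of H2O = 3.8208 mol × 18.016 g/mol = 68.835 g.
Actual mass collected = 68.835 g × 0.694 = 47.772 g.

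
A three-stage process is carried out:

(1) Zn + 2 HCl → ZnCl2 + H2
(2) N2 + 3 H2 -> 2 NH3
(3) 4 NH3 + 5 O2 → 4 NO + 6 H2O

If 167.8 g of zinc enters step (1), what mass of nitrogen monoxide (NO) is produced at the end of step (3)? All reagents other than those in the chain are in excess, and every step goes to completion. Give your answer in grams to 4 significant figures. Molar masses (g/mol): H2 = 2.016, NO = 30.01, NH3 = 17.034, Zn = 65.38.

51.35 g

n(Zn) = 167.8 / 65.38 = 2.5665 mol.
Reaction (1): Zn→H2 ratio 1:1 ⇒ n(H2) = 2.5665 mol.
Reaction (2): H2→NH3 ratio 3:2 ⇒ n(NH3) = 1.7110 mol.
Reaction (3): NH3→NO ratio 4:4 ⇒ n(NO) = 1.7110 mol.
Mass of NO = 1.7110 × 30.01 = 51.348 g.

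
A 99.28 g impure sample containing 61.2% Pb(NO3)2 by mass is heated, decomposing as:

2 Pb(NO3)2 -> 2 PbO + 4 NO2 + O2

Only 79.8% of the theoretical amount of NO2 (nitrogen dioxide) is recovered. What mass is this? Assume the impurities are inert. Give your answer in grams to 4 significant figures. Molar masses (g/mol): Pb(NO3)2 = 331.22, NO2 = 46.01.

13.47 g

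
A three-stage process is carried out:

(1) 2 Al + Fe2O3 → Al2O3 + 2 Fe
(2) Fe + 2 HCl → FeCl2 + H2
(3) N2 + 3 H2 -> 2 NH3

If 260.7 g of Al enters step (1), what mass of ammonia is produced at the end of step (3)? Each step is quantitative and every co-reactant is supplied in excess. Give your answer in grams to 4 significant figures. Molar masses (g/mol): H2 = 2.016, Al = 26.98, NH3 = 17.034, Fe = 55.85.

109.7 g

n(Al) = 260.7 / 26.98 = 9.6627 mol.
Reaction (1): Al→Fe ratio 2:2 ⇒ n(Fe) = 9.6627 mol.
Reaction (2): Fe→H2 ratio 1:1 ⇒ n(H2) = 9.6627 mol.
Reaction (3): H2→NH3 ratio 3:2 ⇒ n(NH3) = 6.4418 mol.
Mass of NH3 = 6.4418 × 17.034 = 109.73 g.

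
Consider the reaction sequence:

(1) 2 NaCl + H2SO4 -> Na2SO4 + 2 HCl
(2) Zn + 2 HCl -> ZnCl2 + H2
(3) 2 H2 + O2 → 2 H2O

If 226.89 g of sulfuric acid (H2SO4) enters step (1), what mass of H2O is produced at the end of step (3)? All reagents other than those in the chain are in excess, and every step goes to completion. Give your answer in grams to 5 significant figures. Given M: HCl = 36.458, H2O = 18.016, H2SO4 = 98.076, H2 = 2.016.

n(H2SO4) = 226.89 / 98.076 = 2.31341 mol.
Reaction (1): H2SO4→HCl ratio 1:2 ⇒ n(HCl) = 4.62682 mol.
Reaction (2): HCl→H2 ratio 2:1 ⇒ n(H2) = 2.31341 mol.
Reaction (3): H2→H2O ratio 2:2 ⇒ n(H2O) = 2.31341 mol.
Mass of H2O = 2.31341 × 18.016 = 41.6784 g.

41.678 g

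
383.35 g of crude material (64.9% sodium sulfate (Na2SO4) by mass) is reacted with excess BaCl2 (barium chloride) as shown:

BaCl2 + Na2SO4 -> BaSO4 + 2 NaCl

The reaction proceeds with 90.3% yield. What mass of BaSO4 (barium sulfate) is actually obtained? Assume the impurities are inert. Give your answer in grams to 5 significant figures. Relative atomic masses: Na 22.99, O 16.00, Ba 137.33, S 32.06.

Pure Na2SO4 available = 383.35 g × 0.649 = 248.794 g.
M(Na2SO4) = 2(22.99) + 32.06 + 4(16.00) = 142.04 g/mol.
M(BaSO4) = 137.33 + 32.06 + 4(16.00) = 233.39 g/mol.
n(Na2SO4) = 248.794 g / 142.04 g/mol = 1.75158 mol.
From the equation the Na2SO4:BaSO4 mole ratio is 1:1, so n(BaSO4) = 1.75158 × 1/1 = 1.75158 mol.
Mass of BaSO4 = 1.75158 mol × 233.39 g/mol = 408.801 g.
Actual mass collected = 408.801 g × 0.903 = 369.147 g.

369.15 g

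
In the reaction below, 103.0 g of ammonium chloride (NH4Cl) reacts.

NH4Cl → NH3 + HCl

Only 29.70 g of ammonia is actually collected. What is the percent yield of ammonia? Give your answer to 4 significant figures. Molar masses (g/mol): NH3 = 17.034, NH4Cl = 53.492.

90.55 %

n(NH4Cl) = 103.00 g / 53.492 g/mol = 1.9255 mol.
From the equation the NH4Cl:NH3 mole ratio is 1:1, so n(NH3) = 1.9255 × 1/1 = 1.9255 mol.
Mass of NH3 = 1.9255 mol × 17.034 g/mol = 32.799 g.
This is the theoretical yield. Percent yield = 29.70 g / 32.799 g × 100% = 90.551%.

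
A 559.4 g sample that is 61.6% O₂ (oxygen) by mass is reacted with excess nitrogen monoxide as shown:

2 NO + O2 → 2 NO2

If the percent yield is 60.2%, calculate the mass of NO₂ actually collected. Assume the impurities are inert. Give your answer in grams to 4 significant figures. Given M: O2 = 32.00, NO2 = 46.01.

Pure O2 available = 559.4 g × 0.616 = 344.59 g.
n(O2) = 344.59 g / 32.00 g/mol = 10.768 mol.
From the equation the O2:NO2 mole ratio is 1:2, so n(NO2) = 10.768 × 2/1 = 21.537 mol.
Mass of NO2 = 21.537 mol × 46.01 g/mol = 990.91 g.
Actual mass collected = 990.91 g × 0.602 = 596.53 g.

596.5 g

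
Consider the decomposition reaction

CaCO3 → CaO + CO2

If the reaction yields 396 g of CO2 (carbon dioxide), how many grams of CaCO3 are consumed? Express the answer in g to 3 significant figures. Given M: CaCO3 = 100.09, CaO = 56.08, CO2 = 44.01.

901 g

n(CO2) = 396.0 g / 44.01 g/mol = 8.998 mol.
From the equation the CO2:CaCO3 mole ratio is 1:1, so n(CaCO3) = 8.998 × 1/1 = 8.998 mol.
Mass of CaCO3 = 8.998 mol × 100.09 g/mol = 900.6 g.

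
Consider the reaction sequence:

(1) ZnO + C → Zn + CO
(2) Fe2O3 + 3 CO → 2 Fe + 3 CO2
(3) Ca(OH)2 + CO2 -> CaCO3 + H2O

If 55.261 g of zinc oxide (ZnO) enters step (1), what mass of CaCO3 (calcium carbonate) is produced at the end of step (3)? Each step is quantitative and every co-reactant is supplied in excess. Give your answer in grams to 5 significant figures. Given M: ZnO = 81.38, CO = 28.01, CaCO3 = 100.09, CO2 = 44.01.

67.966 g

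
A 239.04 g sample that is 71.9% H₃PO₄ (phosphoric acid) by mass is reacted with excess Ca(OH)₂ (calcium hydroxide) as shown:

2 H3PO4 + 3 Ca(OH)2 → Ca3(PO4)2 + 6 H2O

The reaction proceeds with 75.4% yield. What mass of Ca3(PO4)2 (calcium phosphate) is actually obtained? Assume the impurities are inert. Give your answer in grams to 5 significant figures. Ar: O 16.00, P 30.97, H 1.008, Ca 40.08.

205.10 g

Pure H3PO4 available = 239.04 g × 0.719 = 171.870 g.
M(H3PO4) = 3(1.008) + 30.97 + 4(16.00) = 97.994 g/mol.
M(Ca3(PO4)2) = 3(40.08) + 2(30.97) + 8(16.00) = 310.18 g/mol.
n(H3PO4) = 171.870 g / 97.994 g/mol = 1.75388 mol.
From the equation the H3PO4:Ca3(PO4)2 mole ratio is 2:1, so n(Ca3(PO4)2) = 1.75388 × 1/2 = 0.876940 mol.
Mass of Ca3(PO4)2 = 0.876940 mol × 310.18 g/mol = 272.009 g.
Actual mass collected = 272.009 g × 0.754 = 205.095 g.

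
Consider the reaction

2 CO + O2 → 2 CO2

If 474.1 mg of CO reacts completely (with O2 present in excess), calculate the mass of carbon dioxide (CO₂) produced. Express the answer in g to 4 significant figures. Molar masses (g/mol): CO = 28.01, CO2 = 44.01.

Convert: 474.1 mg = 0.47410 g.
n(CO) = 0.47410 g / 28.01 g/mol = 0.016926 mol.
From the equation the CO:CO2 mole ratio is 2:2, so n(CO2) = 0.016926 × 2/2 = 0.016926 mol.
Mass of CO2 = 0.016926 mol × 44.01 g/mol = 0.74492 g.

0.7449 g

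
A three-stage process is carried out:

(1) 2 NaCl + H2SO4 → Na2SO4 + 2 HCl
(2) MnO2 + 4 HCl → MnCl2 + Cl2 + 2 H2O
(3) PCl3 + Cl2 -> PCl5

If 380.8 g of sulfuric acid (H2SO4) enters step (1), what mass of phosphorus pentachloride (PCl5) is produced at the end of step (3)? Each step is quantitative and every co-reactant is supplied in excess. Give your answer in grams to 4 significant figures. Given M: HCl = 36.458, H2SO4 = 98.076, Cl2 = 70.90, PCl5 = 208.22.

404.2 g

n(H2SO4) = 380.8 / 98.076 = 3.8827 mol.
Reaction (1): H2SO4→HCl ratio 1:2 ⇒ n(HCl) = 7.7654 mol.
Reaction (2): HCl→Cl2 ratio 4:1 ⇒ n(Cl2) = 1.9414 mol.
Reaction (3): Cl2→PCl5 ratio 1:1 ⇒ n(PCl5) = 1.9414 mol.
Mass of PCl5 = 1.9414 × 208.22 = 404.23 g.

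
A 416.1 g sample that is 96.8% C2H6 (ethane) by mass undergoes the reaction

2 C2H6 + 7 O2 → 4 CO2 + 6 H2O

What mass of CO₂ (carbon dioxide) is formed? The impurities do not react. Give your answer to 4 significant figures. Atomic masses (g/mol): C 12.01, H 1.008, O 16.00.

Mass of pure C2H6 = 416.1 g × 0.968 = 402.78 g.
M(C2H6) = 2(12.01) + 6(1.008) = 30.068 g/mol.
M(CO2) = 12.01 + 2(16.00) = 44.01 g/mol.
n(C2H6) = 402.78 g / 30.068 g/mol = 13.396 mol.
From the equation the C2H6:CO2 mole ratio is 2:4, so n(CO2) = 13.396 × 4/2 = 26.792 mol.
Mass of CO2 = 26.792 mol × 44.01 g/mol = 1179.1 g.

1179 g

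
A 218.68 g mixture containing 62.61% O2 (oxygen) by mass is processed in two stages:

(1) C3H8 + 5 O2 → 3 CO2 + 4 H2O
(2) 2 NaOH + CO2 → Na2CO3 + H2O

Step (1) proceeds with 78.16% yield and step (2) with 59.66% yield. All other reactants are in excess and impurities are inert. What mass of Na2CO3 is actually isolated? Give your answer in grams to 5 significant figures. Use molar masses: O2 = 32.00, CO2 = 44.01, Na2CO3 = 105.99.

Pure O2 = 218.68 × 0.6261 = 136.916 g.
n(O2) = 136.916 / 32.00 = 4.27861 mol.
Step 1 (O2:CO2 = 5:3): theoretical n(CO2) = 2.56717 mol; at 78.16% yield, n(CO2) = 2.00650 mol.
Step 2 (CO2:Na2CO3 = 1:1): theoretical n(Na2CO3) = 2.00650 mol, so theoretical mass = 2.00650 × 105.99 = 212.669 g.
At 59.66% yield, actual mass of Na2CO3 = 212.669 × 0.5966 = 126.878 g.

126.88 g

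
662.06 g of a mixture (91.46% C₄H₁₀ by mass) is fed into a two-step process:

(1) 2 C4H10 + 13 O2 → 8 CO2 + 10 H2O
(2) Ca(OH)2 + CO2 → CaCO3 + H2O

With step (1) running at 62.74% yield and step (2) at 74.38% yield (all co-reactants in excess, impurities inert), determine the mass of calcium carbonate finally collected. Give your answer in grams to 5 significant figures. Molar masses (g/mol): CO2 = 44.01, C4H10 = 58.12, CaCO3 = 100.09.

Pure C4H10 = 662.06 × 0.9146 = 605.520 g.
n(C4H10) = 605.520 / 58.12 = 10.4184 mol.
Step 1 (C4H10:CO2 = 2:8): theoretical n(CO2) = 41.6738 mol; at 62.74% yield, n(CO2) = 26.1461 mol.
Step 2 (CO2:CaCO3 = 1:1): theoretical n(CaCO3) = 26.1461 mol, so theoretical mass = 26.1461 × 100.09 = 2616.97 g.
At 74.38% yield, actual mass of CaCO3 = 2616.97 × 0.7438 = 1946.50 g.

1946.5 g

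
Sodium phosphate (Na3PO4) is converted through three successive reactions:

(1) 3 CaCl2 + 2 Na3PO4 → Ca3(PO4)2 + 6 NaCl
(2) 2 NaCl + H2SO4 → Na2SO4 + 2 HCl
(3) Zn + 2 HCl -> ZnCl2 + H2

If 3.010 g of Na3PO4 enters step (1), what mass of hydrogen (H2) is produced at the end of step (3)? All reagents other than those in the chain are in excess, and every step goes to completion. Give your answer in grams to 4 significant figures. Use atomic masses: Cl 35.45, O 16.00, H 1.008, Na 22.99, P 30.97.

M(Na3PO4) = 3(22.99) + 30.97 + 4(16.00) = 163.94 g/mol.
M(H2) = 2(1.008) = 2.016 g/mol.
n(Na3PO4) = 3.010 / 163.94 = 0.018360 mol.
Reaction (1): Na3PO4→NaCl ratio 2:6 ⇒ n(NaCl) = 0.055081 mol.
Reaction (2): NaCl→HCl ratio 2:2 ⇒ n(HCl) = 0.055081 mol.
Reaction (3): HCl→H2 ratio 2:1 ⇒ n(H2) = 0.027541 mol.
Mass of H2 = 0.027541 × 2.016 = 0.055522 g.

0.05552 g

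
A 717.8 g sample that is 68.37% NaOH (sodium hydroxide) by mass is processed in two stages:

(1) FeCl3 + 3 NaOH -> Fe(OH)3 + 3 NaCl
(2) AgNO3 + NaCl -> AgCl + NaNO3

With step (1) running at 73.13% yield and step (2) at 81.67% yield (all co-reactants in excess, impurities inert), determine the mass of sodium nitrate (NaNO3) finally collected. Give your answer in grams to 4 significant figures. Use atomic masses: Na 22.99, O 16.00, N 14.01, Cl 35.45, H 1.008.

Pure NaOH = 717.8 × 0.6837 = 490.76 g.
M(NaOH) = 22.99 + 16.00 + 1.008 = 39.998 g/mol.
M(NaNO3) = 22.99 + 14.01 + 3(16.00) = 85.00 g/mol.
n(NaOH) = 490.76 / 39.998 = 12.270 mol.
Step 1 (NaOH:NaCl = 3:3): theoretical n(NaCl) = 12.270 mol; at 73.13% yield, n(NaCl) = 8.9728 mol.
Step 2 (NaCl:NaNO3 = 1:1): theoretical n(NaNO3) = 8.9728 mol, so theoretical mass = 8.9728 × 85.00 = 762.69 g.
At 81.67% yield, actual mass of NaNO3 = 762.69 × 0.8167 = 622.88 g.

622.9 g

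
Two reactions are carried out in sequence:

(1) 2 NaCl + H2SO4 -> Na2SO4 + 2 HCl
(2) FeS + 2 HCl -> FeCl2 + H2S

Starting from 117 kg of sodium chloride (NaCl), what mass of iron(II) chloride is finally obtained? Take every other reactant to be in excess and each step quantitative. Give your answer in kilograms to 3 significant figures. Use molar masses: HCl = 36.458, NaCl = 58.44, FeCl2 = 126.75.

127 kg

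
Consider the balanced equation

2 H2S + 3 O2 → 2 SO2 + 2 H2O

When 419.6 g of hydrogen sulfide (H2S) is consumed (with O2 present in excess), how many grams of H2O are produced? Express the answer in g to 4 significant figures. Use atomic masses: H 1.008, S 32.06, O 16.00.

221.8 g

M(H2S) = 2(1.008) + 32.06 = 34.076 g/mol.
M(H2O) = 2(1.008) + 16.00 = 18.016 g/mol.
n(H2S) = 419.60 g / 34.076 g/mol = 12.314 mol.
From the equation the H2S:H2O mole ratio is 2:2, so n(H2O) = 12.314 × 2/2 = 12.314 mol.
Mass of H2O = 12.314 mol × 18.016 g/mol = 221.84 g.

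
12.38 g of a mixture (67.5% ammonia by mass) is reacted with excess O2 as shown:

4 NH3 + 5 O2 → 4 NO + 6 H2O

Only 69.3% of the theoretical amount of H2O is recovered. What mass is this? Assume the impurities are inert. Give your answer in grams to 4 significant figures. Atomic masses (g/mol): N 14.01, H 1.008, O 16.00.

9.187 g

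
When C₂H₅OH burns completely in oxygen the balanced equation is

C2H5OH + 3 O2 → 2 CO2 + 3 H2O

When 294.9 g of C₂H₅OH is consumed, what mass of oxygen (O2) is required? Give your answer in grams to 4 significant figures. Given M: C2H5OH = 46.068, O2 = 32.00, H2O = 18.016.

n(C2H5OH) = 294.90 g / 46.068 g/mol = 6.4014 mol.
From the equation the C2H5OH:O2 mole ratio is 1:3, so n(O2) = 6.4014 × 3/1 = 19.204 mol.
Mass of O2 = 19.204 mol × 32.00 g/mol = 614.54 g.

614.5 g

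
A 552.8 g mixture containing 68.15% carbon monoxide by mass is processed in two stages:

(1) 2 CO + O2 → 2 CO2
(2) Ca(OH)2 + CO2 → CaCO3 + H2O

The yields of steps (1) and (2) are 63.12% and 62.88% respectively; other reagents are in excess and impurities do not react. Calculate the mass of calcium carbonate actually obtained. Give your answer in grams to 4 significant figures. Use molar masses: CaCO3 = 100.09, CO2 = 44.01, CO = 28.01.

Pure CO = 552.8 × 0.6815 = 376.73 g.
n(CO) = 376.73 / 28.01 = 13.450 mol.
Step 1 (CO:CO2 = 2:2): theoretical n(CO2) = 13.450 mol; at 63.12% yield, n(CO2) = 8.4896 mol.
Step 2 (CO2:CaCO3 = 1:1): theoretical n(CaCO3) = 8.4896 mol, so theoretical mass = 8.4896 × 100.09 = 849.73 g.
At 62.88% yield, actual mass of CaCO3 = 849.73 × 0.6288 = 534.31 g.

534.3 g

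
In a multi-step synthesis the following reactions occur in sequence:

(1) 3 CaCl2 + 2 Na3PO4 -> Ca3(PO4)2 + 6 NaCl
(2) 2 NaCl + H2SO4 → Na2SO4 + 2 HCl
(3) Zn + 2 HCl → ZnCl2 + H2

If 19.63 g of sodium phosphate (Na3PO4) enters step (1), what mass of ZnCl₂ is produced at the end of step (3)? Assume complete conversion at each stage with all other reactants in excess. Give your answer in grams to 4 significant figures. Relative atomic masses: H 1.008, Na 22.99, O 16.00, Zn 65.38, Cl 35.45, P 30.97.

M(Na3PO4) = 3(22.99) + 30.97 + 4(16.00) = 163.94 g/mol.
M(ZnCl2) = 65.38 + 2(35.45) = 136.28 g/mol.
n(Na3PO4) = 19.63 / 163.94 = 0.11974 mol.
Reaction (1): Na3PO4→NaCl ratio 2:6 ⇒ n(NaCl) = 0.35922 mol.
Reaction (2): NaCl→HCl ratio 2:2 ⇒ n(HCl) = 0.35922 mol.
Reaction (3): HCl→ZnCl2 ratio 2:1 ⇒ n(ZnCl2) = 0.17961 mol.
Mass of ZnCl2 = 0.17961 × 136.28 = 24.477 g.

24.48 g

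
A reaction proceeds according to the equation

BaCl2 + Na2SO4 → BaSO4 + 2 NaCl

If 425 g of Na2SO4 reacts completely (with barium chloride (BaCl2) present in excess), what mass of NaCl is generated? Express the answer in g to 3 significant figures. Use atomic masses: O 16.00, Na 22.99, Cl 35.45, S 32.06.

M(Na2SO4) = 2(22.99) + 32.06 + 4(16.00) = 142.04 g/mol.
M(NaCl) = 22.99 + 35.45 = 58.44 g/mol.
n(Na2SO4) = 425.0 g / 142.04 g/mol = 2.992 mol.
From the equation the Na2SO4:NaCl mole ratio is 1:2, so n(NaCl) = 2.992 × 2/1 = 5.984 mol.
Mass of NaCl = 5.984 mol × 58.44 g/mol = 349.7 g.

350 g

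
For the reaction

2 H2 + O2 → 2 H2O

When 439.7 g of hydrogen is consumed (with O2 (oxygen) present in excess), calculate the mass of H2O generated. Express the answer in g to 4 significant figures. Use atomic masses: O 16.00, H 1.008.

3929 g

M(H2) = 2(1.008) = 2.016 g/mol.
M(H2O) = 2(1.008) + 16.00 = 18.016 g/mol.
n(H2) = 439.70 g / 2.016 g/mol = 218.11 mol.
From the equation the H2:H2O mole ratio is 2:2, so n(H2O) = 218.11 × 2/2 = 218.11 mol.
Mass of H2O = 218.11 mol × 18.016 g/mol = 3929.4 g.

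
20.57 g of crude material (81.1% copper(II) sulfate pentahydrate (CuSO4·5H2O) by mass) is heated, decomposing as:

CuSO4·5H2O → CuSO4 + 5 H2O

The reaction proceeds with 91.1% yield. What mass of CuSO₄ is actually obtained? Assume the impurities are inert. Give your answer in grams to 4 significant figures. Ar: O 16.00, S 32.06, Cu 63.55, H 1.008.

9.715 g

Pure CuSO4·5H2O available = 20.57 g × 0.811 = 16.682 g.
M(CuSO4·5H2O) = 63.55 + 32.06 + 9(16.00) + 10(1.008) = 249.69 g/mol.
M(CuSO4) = 63.55 + 32.06 + 4(16.00) = 159.61 g/mol.
n(CuSO4·5H2O) = 16.682 g / 249.69 g/mol = 0.066812 mol.
From the equation the CuSO4·5H2O:CuSO4 mole ratio is 1:1, so n(CuSO4) = 0.066812 × 1/1 = 0.066812 mol.
Mass of CuSO4 = 0.066812 mol × 159.61 g/mol = 10.664 g.
Actual mass collected = 10.664 g × 0.911 = 9.7148 g.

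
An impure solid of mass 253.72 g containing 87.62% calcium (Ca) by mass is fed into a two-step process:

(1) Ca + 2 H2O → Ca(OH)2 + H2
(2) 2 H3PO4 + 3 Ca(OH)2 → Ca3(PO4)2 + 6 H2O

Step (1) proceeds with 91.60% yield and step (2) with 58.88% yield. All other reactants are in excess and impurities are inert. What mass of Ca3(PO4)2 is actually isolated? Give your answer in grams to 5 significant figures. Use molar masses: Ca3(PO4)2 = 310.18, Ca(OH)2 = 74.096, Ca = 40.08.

Pure Ca = 253.72 × 0.8762 = 222.309 g.
n(Ca) = 222.309 / 40.08 = 5.54664 mol.
Step 1 (Ca:Ca(OH)2 = 1:1): theoretical n(Ca(OH)2) = 5.54664 mol; at 91.60% yield, n(Ca(OH)2) = 5.08073 mol.
Step 2 (Ca(OH)2:Ca3(PO4)2 = 3:1): theoretical n(Ca3(PO4)2) = 1.69358 mol, so theoretical mass = 1.69358 × 310.18 = 525.313 g.
At 58.88% yield, actual mass of Ca3(PO4)2 = 525.313 × 0.5888 = 309.304 g.

309.30 g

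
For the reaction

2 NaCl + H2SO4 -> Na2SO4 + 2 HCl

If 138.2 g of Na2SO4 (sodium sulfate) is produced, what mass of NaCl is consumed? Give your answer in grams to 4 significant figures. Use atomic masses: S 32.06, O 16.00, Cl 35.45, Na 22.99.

113.7 g

M(Na2SO4) = 2(22.99) + 32.06 + 4(16.00) = 142.04 g/mol.
M(NaCl) = 22.99 + 35.45 = 58.44 g/mol.
n(Na2SO4) = 138.20 g / 142.04 g/mol = 0.97297 mol.
From the equation the Na2SO4:NaCl mole ratio is 1:2, so n(NaCl) = 0.97297 × 2/1 = 1.9459 mol.
Mass of NaCl = 1.9459 mol × 58.44 g/mol = 113.72 g.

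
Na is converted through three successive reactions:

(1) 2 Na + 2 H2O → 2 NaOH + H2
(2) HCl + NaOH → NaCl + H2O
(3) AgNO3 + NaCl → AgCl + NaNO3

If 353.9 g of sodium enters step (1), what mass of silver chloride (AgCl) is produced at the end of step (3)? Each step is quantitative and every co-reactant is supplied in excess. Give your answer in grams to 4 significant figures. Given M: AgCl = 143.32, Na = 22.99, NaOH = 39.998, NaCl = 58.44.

n(Na) = 353.9 / 22.99 = 15.394 mol.
Reaction (1): Na→NaOH ratio 2:2 ⇒ n(NaOH) = 15.394 mol.
Reaction (2): NaOH→NaCl ratio 1:1 ⇒ n(NaCl) = 15.394 mol.
Reaction (3): NaCl→AgCl ratio 1:1 ⇒ n(AgCl) = 15.394 mol.
Mass of AgCl = 15.394 × 143.32 = 2206.2 g.

2206 g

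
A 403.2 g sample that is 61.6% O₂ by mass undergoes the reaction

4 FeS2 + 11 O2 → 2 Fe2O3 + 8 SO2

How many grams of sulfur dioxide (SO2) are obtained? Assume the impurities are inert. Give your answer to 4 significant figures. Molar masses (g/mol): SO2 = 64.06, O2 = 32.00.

Mass of pure O2 = 403.2 g × 0.616 = 248.37 g.
n(O2) = 248.37 g / 32.00 g/mol = 7.7616 mol.
From the equation the O2:SO2 mole ratio is 11:8, so n(SO2) = 7.7616 × 8/11 = 5.6448 mol.
Mass of SO2 = 5.6448 mol × 64.06 g/mol = 361.61 g.

361.6 g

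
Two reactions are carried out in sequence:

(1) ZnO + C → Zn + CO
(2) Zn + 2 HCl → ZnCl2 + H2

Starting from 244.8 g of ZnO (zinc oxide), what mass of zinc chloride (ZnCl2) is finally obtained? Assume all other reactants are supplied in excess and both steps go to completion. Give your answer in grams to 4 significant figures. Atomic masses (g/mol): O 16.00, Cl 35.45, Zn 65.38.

409.9 g

M(ZnO) = 65.38 + 16.00 = 81.38 g/mol.
M(ZnCl2) = 65.38 + 2(35.45) = 136.28 g/mol.
n(ZnO) = 244.80 / 81.38 = 3.0081 mol.
Step 1 gives a 1:1 ratio of ZnO to Zn, so n(Zn) = 3.0081 mol.
In step 2 the Zn:ZnCl2 ratio is 1:1, so n(ZnCl2) = 3.0081 mol.
Mass of ZnCl2 = 3.0081 × 136.28 = 409.95 g.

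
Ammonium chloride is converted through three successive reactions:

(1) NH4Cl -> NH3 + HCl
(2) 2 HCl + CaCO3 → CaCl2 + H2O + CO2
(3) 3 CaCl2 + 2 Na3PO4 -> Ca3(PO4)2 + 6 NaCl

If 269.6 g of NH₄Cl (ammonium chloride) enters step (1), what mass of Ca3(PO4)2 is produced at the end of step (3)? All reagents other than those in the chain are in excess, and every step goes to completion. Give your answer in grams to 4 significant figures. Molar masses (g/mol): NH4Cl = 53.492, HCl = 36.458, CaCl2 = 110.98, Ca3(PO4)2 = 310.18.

n(NH4Cl) = 269.6 / 53.492 = 5.0400 mol.
Reaction (1): NH4Cl→HCl ratio 1:1 ⇒ n(HCl) = 5.0400 mol.
Reaction (2): HCl→CaCl2 ratio 2:1 ⇒ n(CaCl2) = 2.5200 mol.
Reaction (3): CaCl2→Ca3(PO4)2 ratio 3:1 ⇒ n(Ca3(PO4)2) = 0.84000 mol.
Mass of Ca3(PO4)2 = 0.84000 × 310.18 = 260.55 g.

260.6 g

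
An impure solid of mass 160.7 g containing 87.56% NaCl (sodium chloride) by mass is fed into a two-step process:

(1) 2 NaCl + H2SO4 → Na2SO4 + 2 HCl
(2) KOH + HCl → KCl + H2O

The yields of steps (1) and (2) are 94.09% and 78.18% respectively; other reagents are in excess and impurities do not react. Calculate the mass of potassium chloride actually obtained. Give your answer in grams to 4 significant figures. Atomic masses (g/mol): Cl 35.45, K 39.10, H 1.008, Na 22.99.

132.0 g

Pure NaCl = 160.7 × 0.8756 = 140.71 g.
M(NaCl) = 22.99 + 35.45 = 58.44 g/mol.
M(KCl) = 39.10 + 35.45 = 74.55 g/mol.
n(NaCl) = 140.71 / 58.44 = 2.4078 mol.
Step 1 (NaCl:HCl = 2:2): theoretical n(HCl) = 2.4078 mol; at 94.09% yield, n(HCl) = 2.2655 mol.
Step 2 (HCl:KCl = 1:1): theoretical n(KCl) = 2.2655 mol, so theoretical mass = 2.2655 × 74.55 = 168.89 g.
At 78.18% yield, actual mass of KCl = 168.89 × 0.7818 = 132.04 g.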